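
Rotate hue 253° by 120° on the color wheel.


New hue = (H + rotation) mod 360
New hue = (253 + 120) mod 360
= 373 mod 360
= 13°


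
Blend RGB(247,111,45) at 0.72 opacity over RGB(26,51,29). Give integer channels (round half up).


C = α×F + (1-α)×B, with 1-α = 0.28
R: 0.72×247 + 0.28×26 = 177.84 + 7.28 = 185.12 → 185
G: 0.72×111 + 0.28×51 = 79.92 + 14.28 = 94.20 → 94
B: 0.72×45 + 0.28×29 = 32.40 + 8.12 = 40.52 → 41
= RGB(185, 94, 41)


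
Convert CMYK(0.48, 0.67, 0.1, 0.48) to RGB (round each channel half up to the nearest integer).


R = 255 × (1-C) × (1-K) = 255 × 0.52 × 0.52 = 68.952 → 69
G = 255 × (1-M) × (1-K) = 255 × 0.33 × 0.52 = 43.758 → 44
B = 255 × (1-Y) × (1-K) = 255 × 0.90 × 0.52 = 119.34 → 119
= RGB(69, 44, 119)


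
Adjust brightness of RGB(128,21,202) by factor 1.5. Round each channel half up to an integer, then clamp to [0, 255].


Multiply each channel by 1.5, round half up, clamp to [0, 255]
R: 128×1.5 = 192
G: 21×1.5 = 31.5 → round → 32
B: 202×1.5 = 303 → clamp → 255
= RGB(192, 32, 255)


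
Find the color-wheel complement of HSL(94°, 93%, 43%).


Complement = opposite side of color wheel = hue + 180°
H' = (94 + 180) mod 360 = 274°
S and L unchanged.
= HSL(274°, 93%, 43%)


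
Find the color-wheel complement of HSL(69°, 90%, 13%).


Complement = opposite side of color wheel = hue + 180°
H' = (69 + 180) mod 360 = 249°
S and L unchanged.
= HSL(249°, 90%, 13%)


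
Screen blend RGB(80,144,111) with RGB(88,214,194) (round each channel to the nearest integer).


Screen: C = 255 - (255-A)×(255-B)/255, rounded to nearest integer
R: 255 - (255-80)×(255-88)/255 = 255 - 29225/255 ≈ 255 - 114.608 = 140.392 → 140
G: 255 - (255-144)×(255-214)/255 = 255 - 4551/255 ≈ 255 - 17.847 = 237.153 → 237
B: 255 - (255-111)×(255-194)/255 = 255 - 8784/255 ≈ 255 - 34.447 = 220.553 → 221
= RGB(140, 237, 221)


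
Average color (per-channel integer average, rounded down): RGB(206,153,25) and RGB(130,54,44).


Midpoint: each channel = ⌊(C₁+C₂)/2⌋
R: ⌊(206+130)/2⌋ = 168
G: ⌊(153+54)/2⌋ = 103
B: ⌊(25+44)/2⌋ = 34
= RGB(168, 103, 34)


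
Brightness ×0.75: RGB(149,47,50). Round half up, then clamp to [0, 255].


Multiply each channel by 0.75, round half up, clamp to [0, 255]
R: 149×0.75 = 111.75 → round → 112
G: 47×0.75 = 35.25 → round → 35
B: 50×0.75 = 37.5 → round → 38
= RGB(112, 35, 38)


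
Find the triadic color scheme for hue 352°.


Triadic: equally spaced at 120° intervals
H1 = 352°
H2 = (352 + 120) mod 360 = 112°
H3 = (352 + 240) mod 360 = 232°
Triadic = 352°, 112°, 232°


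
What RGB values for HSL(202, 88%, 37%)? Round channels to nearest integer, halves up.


H=202°, S=0.88, L=0.37
C = (1-|2L-1|)×S = (1-|-0.26|)×0.88 = 0.6512
H' = H/60 = 202/60 ≈ 3.3667; X = C×(1-|H' mod 2 - 1|) ≈ 0.4124
m = L - C/2 = 0.37 - 0.3256 = 0.0444
Sector ⌊H'⌋ = 3 → (R',G',B') = (0.0, ≈0.4124, 0.6512)
RGB = ((R'+m)×255, (G'+m)×255, (B'+m)×255) = (11.322, 116.4908, 177.378)
Round half up → RGB(11, 116, 177)


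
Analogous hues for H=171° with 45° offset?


Base hue: 171°
Left analog: (171 - 45) mod 360 = 126°
Right analog: (171 + 45) mod 360 = 216°
Analogous hues = 126° and 216°


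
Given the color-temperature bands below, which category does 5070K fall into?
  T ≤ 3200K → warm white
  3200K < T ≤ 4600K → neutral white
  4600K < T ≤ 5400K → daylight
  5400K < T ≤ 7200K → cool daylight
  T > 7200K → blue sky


Temperature: 5070K
4600K < 5070K ≤ 5400K → daylight
Classification: daylight


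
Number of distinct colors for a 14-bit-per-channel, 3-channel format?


Total bits = 14 bits/channel × 3 channels = 42 bits
Distinct colors = 2^42
= 4,398,046,511,104 colors


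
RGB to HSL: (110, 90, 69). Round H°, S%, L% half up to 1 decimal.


Normalize: R'=110/255≈0.4314, G'=90/255≈0.3529, B'=69/255≈0.2706
Max=110/255, Min=69/255, Δ=Max-Min=41/255
L = (Max+Min)/2 = (110+69)/510 = 179/510 = 0.35098… → L = 35.1%
L ≤ 0.5 → S = Δ/(Max+Min) = 41/(110+69) = 41/179 = 0.22905… → S = 22.9%
(the 1/255 factors cancel in S and H, so raw channel differences can be used)
Max is R' → H = 60 × (((G-B)/Δ) mod 6) = 60 × (((90-69)/41) mod 6)
  21/41 = 0.5121…
  H = 60 × 0.5121… = 30.731…° → H = 30.7°
= HSL(30.7°, 22.9%, 35.1%)


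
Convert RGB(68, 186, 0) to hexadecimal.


R = 68 → 44 (hex)
G = 186 → BA (hex)
B = 0 → 00 (hex)
Hex = #44BA00


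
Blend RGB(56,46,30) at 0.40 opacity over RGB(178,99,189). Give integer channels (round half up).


C = α×F + (1-α)×B, with 1-α = 0.60
R: 0.40×56 + 0.60×178 = 22.40 + 106.80 = 129.20 → 129
G: 0.40×46 + 0.60×99 = 18.40 + 59.40 = 77.80 → 78
B: 0.40×30 + 0.60×189 = 12.00 + 113.40 = 125.40 → 125
= RGB(129, 78, 125)


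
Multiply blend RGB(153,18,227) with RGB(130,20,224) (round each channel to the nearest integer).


Multiply: C = A×B/255, rounded to nearest integer
R: 153×130/255 = 19890/255 ≈ 78.000 → 78
G: 18×20/255 = 360/255 ≈ 1.412 → 1
B: 227×224/255 = 50848/255 ≈ 199.404 → 199
= RGB(78, 1, 199)


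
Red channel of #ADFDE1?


Color: #ADFDE1
R = AD = 173
G = FD = 253
B = E1 = 225
Red = 173


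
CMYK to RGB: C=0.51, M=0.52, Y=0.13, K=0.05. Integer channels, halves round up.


R = 255 × (1-C) × (1-K) = 255 × 0.49 × 0.95 = 118.7025 → 119
G = 255 × (1-M) × (1-K) = 255 × 0.48 × 0.95 = 116.28 → 116
B = 255 × (1-Y) × (1-K) = 255 × 0.87 × 0.95 = 210.7575 → 211
= RGB(119, 116, 211)


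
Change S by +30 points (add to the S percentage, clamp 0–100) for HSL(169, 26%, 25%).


Original S = 26%
Adjustment = +30 percentage points
New S = 26 + (30) = 56
Clamp to [0, 100] → 56
= HSL(169°, 56%, 25%)


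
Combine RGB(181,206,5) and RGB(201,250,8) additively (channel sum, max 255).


Additive: each channel = min(255, C₁+C₂)
R: 181+201 = 382 → 255
G: 206+250 = 456 → 255
B: 5+8 = 13 → 13
= RGB(255, 255, 13)


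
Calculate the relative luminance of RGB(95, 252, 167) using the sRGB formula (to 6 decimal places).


Linearize each channel (sRGB transfer function): c = v/255; c_lin = c/12.92 if c ≤ 0.04045, else ((c+0.055)/1.055)^2.4
  R: 95/255 ≈ 0.372549 > 0.04045 → ((0.372549+0.055)/1.055)^2.4 ≈ 0.114435
  G: 252/255 ≈ 0.988235 > 0.04045 → ((0.988235+0.055)/1.055)^2.4 ≈ 0.973445
  B: 167/255 ≈ 0.654902 > 0.04045 → ((0.654902+0.055)/1.055)^2.4 ≈ 0.386429
R_lin = 0.114435, G_lin = 0.973445, B_lin = 0.386429
L = 0.2126×R + 0.7152×G + 0.0722×B
L = 0.2126×0.114435 + 0.7152×0.973445 + 0.0722×0.386429
L ≈ 0.748437


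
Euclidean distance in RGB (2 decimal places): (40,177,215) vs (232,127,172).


d = √[(R₁-R₂)² + (G₁-G₂)² + (B₁-B₂)²]
d = √[(40-232)² + (177-127)² + (215-172)²]
d = √[36864 + 2500 + 1849]
d = √41213
d ≈ 203.01


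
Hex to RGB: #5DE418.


5D → 93 (R)
E4 → 228 (G)
18 → 24 (B)
= RGB(93, 228, 24)


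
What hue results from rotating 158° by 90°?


New hue = (H + rotation) mod 360
New hue = (158 + 90) mod 360
= 248 mod 360
= 248°


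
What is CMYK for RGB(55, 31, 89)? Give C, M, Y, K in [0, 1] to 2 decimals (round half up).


R'=55/255≈0.2157, G'=31/255≈0.1216, B'=89/255≈0.3490
K = 1 - max(R',G',B') = 1 - 89/255 = 166/255 = 0.65098… → 0.65
(1-R'-K)/(1-K) simplifies to (max-R)/max with max = 89:
C = (89-55)/89 = 34/89 = 0.38202… → 0.38
M = (89-31)/89 = 58/89 = 0.65168… → 0.65
Y = (89-89)/89 = 0/89 = 0 → 0.00
= CMYK(0.38, 0.65, 0.00, 0.65)


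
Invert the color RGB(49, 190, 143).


Invert: (255-R, 255-G, 255-B)
R: 255-49 = 206
G: 255-190 = 65
B: 255-143 = 112
= RGB(206, 65, 112)


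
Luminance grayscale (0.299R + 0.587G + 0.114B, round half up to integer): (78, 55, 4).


Gray = 0.299×R + 0.587×G + 0.114×B
Gray = 0.299×78 + 0.587×55 + 0.114×4
Gray = 23.322 + 32.285 + 0.456
Gray = 56.063 → round half up → 56
Gray = 56


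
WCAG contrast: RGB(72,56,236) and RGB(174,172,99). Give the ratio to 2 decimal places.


Linearize each sRGB channel c=v/255: c/12.92 if c ≤ 0.04045 else ((c+0.055)/1.055)^2.4
L = 0.2126×R_lin + 0.7152×G_lin + 0.0722×B_lin
Color 1 (72,56,236):
  R=72: 72/255≈0.2824 > 0.04045 → ((0.2824+0.055)/1.055)^2.4 ≈ 0.06480
  G=56: 56/255≈0.2196 > 0.04045 → ((0.2196+0.055)/1.055)^2.4 ≈ 0.03955
  B=236: 236/255≈0.9255 > 0.04045 → ((0.9255+0.055)/1.055)^2.4 ≈ 0.83880
  L1 = 0.2126×0.06480 + 0.7152×0.03955 + 0.0722×0.83880 ≈ 0.10262
Color 2 (174,172,99):
  R=174: 174/255≈0.6824 > 0.04045 → ((0.6824+0.055)/1.055)^2.4 ≈ 0.42327
  G=172: 172/255≈0.6745 > 0.04045 → ((0.6745+0.055)/1.055)^2.4 ≈ 0.41254
  B=99: 99/255≈0.3882 > 0.04045 → ((0.3882+0.055)/1.055)^2.4 ≈ 0.12477
  L2 = 0.2126×0.42327 + 0.7152×0.41254 + 0.0722×0.12477 ≈ 0.39405
Lighter = 0.39405, Darker = 0.10262
Ratio = (L_lighter + 0.05) / (L_darker + 0.05)
Ratio = (0.39405 + 0.05) / (0.10262 + 0.05) = 0.44405 / 0.15262 ≈ 2.9094
Ratio ≈ 2.91:1


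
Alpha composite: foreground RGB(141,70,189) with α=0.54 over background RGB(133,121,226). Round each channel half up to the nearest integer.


C = α×F + (1-α)×B, with 1-α = 0.46
R: 0.54×141 + 0.46×133 = 76.14 + 61.18 = 137.32 → 137
G: 0.54×70 + 0.46×121 = 37.80 + 55.66 = 93.46 → 93
B: 0.54×189 + 0.46×226 = 102.06 + 103.96 = 206.02 → 206
= RGB(137, 93, 206)


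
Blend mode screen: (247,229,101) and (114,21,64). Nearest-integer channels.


Screen: C = 255 - (255-A)×(255-B)/255, rounded to nearest integer
R: 255 - (255-247)×(255-114)/255 = 255 - 1128/255 ≈ 255 - 4.424 = 250.576 → 251
G: 255 - (255-229)×(255-21)/255 = 255 - 6084/255 ≈ 255 - 23.859 = 231.141 → 231
B: 255 - (255-101)×(255-64)/255 = 255 - 29414/255 ≈ 255 - 115.349 = 139.651 → 140
= RGB(251, 231, 140)


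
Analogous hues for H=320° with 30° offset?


Base hue: 320°
Left analog: (320 - 30) mod 360 = 290°
Right analog: (320 + 30) mod 360 = 350°
Analogous hues = 290° and 350°


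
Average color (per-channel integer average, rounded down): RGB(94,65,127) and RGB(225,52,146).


Midpoint: each channel = ⌊(C₁+C₂)/2⌋
R: ⌊(94+225)/2⌋ = 159
G: ⌊(65+52)/2⌋ = 58
B: ⌊(127+146)/2⌋ = 136
= RGB(159, 58, 136)


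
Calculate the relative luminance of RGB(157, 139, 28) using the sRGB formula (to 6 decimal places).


Linearize each channel (sRGB transfer function): c = v/255; c_lin = c/12.92 if c ≤ 0.04045, else ((c+0.055)/1.055)^2.4
  R: 157/255 ≈ 0.615686 > 0.04045 → ((0.615686+0.055)/1.055)^2.4 ≈ 0.337164
  G: 139/255 ≈ 0.545098 > 0.04045 → ((0.545098+0.055)/1.055)^2.4 ≈ 0.258183
  B: 28/255 ≈ 0.109804 > 0.04045 → ((0.109804+0.055)/1.055)^2.4 ≈ 0.011612
R_lin = 0.337164, G_lin = 0.258183, B_lin = 0.011612
L = 0.2126×R + 0.7152×G + 0.0722×B
L = 0.2126×0.337164 + 0.7152×0.258183 + 0.0722×0.011612
L ≈ 0.257172


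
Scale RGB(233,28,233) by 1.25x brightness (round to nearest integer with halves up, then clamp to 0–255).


Multiply each channel by 1.25, round half up, clamp to [0, 255]
R: 233×1.25 = 291.25 → round → 291 → clamp → 255
G: 28×1.25 = 35
B: 233×1.25 = 291.25 → round → 291 → clamp → 255
= RGB(255, 35, 255)


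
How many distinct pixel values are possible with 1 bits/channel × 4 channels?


Total bits = 1 bits/channel × 4 channels = 4 bits
Distinct pixel values = 2^4
= 16 pixel values


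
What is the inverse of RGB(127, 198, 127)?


Invert: (255-R, 255-G, 255-B)
R: 255-127 = 128
G: 255-198 = 57
B: 255-127 = 128
= RGB(128, 57, 128)


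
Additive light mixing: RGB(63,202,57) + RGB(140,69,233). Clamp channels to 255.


Additive: each channel = min(255, C₁+C₂)
R: 63+140 = 203 → 203
G: 202+69 = 271 → 255
B: 57+233 = 290 → 255
= RGB(203, 255, 255)


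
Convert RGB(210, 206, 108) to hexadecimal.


R = 210 → D2 (hex)
G = 206 → CE (hex)
B = 108 → 6C (hex)
Hex = #D2CE6C


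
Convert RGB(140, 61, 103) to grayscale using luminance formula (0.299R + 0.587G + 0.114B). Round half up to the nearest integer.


Gray = 0.299×R + 0.587×G + 0.114×B
Gray = 0.299×140 + 0.587×61 + 0.114×103
Gray = 41.860 + 35.807 + 11.742
Gray = 89.409 → round half up → 89
Gray = 89


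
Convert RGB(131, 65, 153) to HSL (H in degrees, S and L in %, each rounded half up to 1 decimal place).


Normalize: R'=131/255≈0.5137, G'=65/255≈0.2549, B'=153/255≈0.6000
Max=153/255, Min=65/255, Δ=Max-Min=88/255
L = (Max+Min)/2 = (153+65)/510 = 218/510 = 0.42745… → L = 42.7%
L ≤ 0.5 → S = Δ/(Max+Min) = 88/(153+65) = 88/218 = 0.40366… → S = 40.4%
(the 1/255 factors cancel in S and H, so raw channel differences can be used)
Max is B' → H = 60 × ((R-G)/Δ + 4) = 60 × ((131-65)/88 + 4)
  66/88 + 4 = 0.75 + 4 = 4.75
  H = 60 × 4.75 = 285° → H = 285.0°
= HSL(285.0°, 40.4%, 42.7%)


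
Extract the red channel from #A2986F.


Color: #A2986F
R = A2 = 162
G = 98 = 152
B = 6F = 111
Red = 162


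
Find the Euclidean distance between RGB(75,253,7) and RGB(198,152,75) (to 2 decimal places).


d = √[(R₁-R₂)² + (G₁-G₂)² + (B₁-B₂)²]
d = √[(75-198)² + (253-152)² + (7-75)²]
d = √[15129 + 10201 + 4624]
d = √29954
d ≈ 173.07


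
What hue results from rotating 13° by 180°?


New hue = (H + rotation) mod 360
New hue = (13 + 180) mod 360
= 193 mod 360
= 193°


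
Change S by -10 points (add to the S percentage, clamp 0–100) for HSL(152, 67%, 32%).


Original S = 67%
Adjustment = -10 percentage points
New S = 67 + (-10) = 57
Clamp to [0, 100] → 57
= HSL(152°, 57%, 32%)


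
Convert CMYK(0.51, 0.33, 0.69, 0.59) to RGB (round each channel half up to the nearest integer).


R = 255 × (1-C) × (1-K) = 255 × 0.49 × 0.41 = 51.2295 → 51
G = 255 × (1-M) × (1-K) = 255 × 0.67 × 0.41 = 70.0485 → 70
B = 255 × (1-Y) × (1-K) = 255 × 0.31 × 0.41 = 32.4105 → 32
= RGB(51, 70, 32)


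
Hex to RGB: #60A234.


60 → 96 (R)
A2 → 162 (G)
34 → 52 (B)
= RGB(96, 162, 52)


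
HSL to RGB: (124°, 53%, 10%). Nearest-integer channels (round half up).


H=124°, S=0.53, L=0.10
C = (1-|2L-1|)×S = (1-|-0.80|)×0.53 = 0.106
H' = H/60 = 124/60 ≈ 2.0667; X = C×(1-|H' mod 2 - 1|) ≈ 0.0071
m = L - C/2 = 0.10 - 0.053 = 0.047
Sector ⌊H'⌋ = 2 → (R',G',B') = (0.0, 0.106, ≈0.0071)
RGB = ((R'+m)×255, (G'+m)×255, (B'+m)×255) = (11.985, 39.015, 13.787)
Round half up → RGB(12, 39, 14)


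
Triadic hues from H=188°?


Triadic: equally spaced at 120° intervals
H1 = 188°
H2 = (188 + 120) mod 360 = 308°
H3 = (188 + 240) mod 360 = 68°
Triadic = 188°, 308°, 68°


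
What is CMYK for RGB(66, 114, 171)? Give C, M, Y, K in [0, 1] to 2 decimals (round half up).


R'=66/255≈0.2588, G'=114/255≈0.4471, B'=171/255≈0.6706
K = 1 - max(R',G',B') = 1 - 171/255 = 84/255 = 0.32941… → 0.33
(1-R'-K)/(1-K) simplifies to (max-R)/max with max = 171:
C = (171-66)/171 = 105/171 = 0.61403… → 0.61
M = (171-114)/171 = 57/171 = 0.33333… → 0.33
Y = (171-171)/171 = 0/171 = 0 → 0.00
= CMYK(0.61, 0.33, 0.00, 0.33)


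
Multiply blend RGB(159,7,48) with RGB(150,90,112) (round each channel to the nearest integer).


Multiply: C = A×B/255, rounded to nearest integer
R: 159×150/255 = 23850/255 ≈ 93.529 → 94
G: 7×90/255 = 630/255 ≈ 2.471 → 2
B: 48×112/255 = 5376/255 ≈ 21.082 → 21
= RGB(94, 2, 21)


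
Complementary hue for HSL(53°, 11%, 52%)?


Complement = opposite side of color wheel = hue + 180°
H' = (53 + 180) mod 360 = 233°
S and L unchanged.
= HSL(233°, 11%, 52%)


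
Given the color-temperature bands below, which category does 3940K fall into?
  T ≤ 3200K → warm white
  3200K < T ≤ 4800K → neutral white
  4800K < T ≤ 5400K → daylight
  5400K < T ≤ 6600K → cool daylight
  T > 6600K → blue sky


Temperature: 3940K
3200K < 3940K ≤ 4800K → neutral white
Classification: neutral white


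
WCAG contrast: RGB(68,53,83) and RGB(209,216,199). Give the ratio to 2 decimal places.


Linearize each sRGB channel c=v/255: c/12.92 if c ≤ 0.04045 else ((c+0.055)/1.055)^2.4
L = 0.2126×R_lin + 0.7152×G_lin + 0.0722×B_lin
Color 1 (68,53,83):
  R=68: 68/255≈0.2667 > 0.04045 → ((0.2667+0.055)/1.055)^2.4 ≈ 0.05781
  G=53: 53/255≈0.2078 > 0.04045 → ((0.2078+0.055)/1.055)^2.4 ≈ 0.03560
  B=83: 83/255≈0.3255 > 0.04045 → ((0.3255+0.055)/1.055)^2.4 ≈ 0.08650
  L1 = 0.2126×0.05781 + 0.7152×0.03560 + 0.0722×0.08650 ≈ 0.04400
Color 2 (209,216,199):
  R=209: 209/255≈0.8196 > 0.04045 → ((0.8196+0.055)/1.055)^2.4 ≈ 0.63760
  G=216: 216/255≈0.8471 > 0.04045 → ((0.8471+0.055)/1.055)^2.4 ≈ 0.68669
  B=199: 199/255≈0.7804 > 0.04045 → ((0.7804+0.055)/1.055)^2.4 ≈ 0.57112
  L2 = 0.2126×0.63760 + 0.7152×0.68669 + 0.0722×0.57112 ≈ 0.66791
Lighter = 0.66791, Darker = 0.04400
Ratio = (L_lighter + 0.05) / (L_darker + 0.05)
Ratio = (0.66791 + 0.05) / (0.04400 + 0.05) = 0.71791 / 0.09400 ≈ 7.6376
Ratio ≈ 7.64:1


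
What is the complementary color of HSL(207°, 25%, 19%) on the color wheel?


Complement = opposite side of color wheel = hue + 180°
H' = (207 + 180) mod 360 = 27°
S and L unchanged.
= HSL(27°, 25%, 19%)


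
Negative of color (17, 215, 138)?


Invert: (255-R, 255-G, 255-B)
R: 255-17 = 238
G: 255-215 = 40
B: 255-138 = 117
= RGB(238, 40, 117)


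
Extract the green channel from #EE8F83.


Color: #EE8F83
R = EE = 238
G = 8F = 143
B = 83 = 131
Green = 143


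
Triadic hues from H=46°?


Triadic: equally spaced at 120° intervals
H1 = 46°
H2 = (46 + 120) mod 360 = 166°
H3 = (46 + 240) mod 360 = 286°
Triadic = 46°, 166°, 286°


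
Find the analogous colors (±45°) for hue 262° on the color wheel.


Base hue: 262°
Left analog: (262 - 45) mod 360 = 217°
Right analog: (262 + 45) mod 360 = 307°
Analogous hues = 217° and 307°


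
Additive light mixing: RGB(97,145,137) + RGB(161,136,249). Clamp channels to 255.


Additive: each channel = min(255, C₁+C₂)
R: 97+161 = 258 → 255
G: 145+136 = 281 → 255
B: 137+249 = 386 → 255
= RGB(255, 255, 255)


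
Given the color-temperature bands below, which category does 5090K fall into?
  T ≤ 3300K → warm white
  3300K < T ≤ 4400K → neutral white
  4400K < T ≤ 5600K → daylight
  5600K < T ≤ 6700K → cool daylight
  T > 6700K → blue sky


Temperature: 5090K
4400K < 5090K ≤ 5600K → daylight
Classification: daylight


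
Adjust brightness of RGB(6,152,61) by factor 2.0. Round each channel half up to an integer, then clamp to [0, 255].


Multiply each channel by 2.0, round half up, clamp to [0, 255]
R: 6×2.0 = 12
G: 152×2.0 = 304 → clamp → 255
B: 61×2.0 = 122
= RGB(12, 255, 122)


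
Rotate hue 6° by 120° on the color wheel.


New hue = (H + rotation) mod 360
New hue = (6 + 120) mod 360
= 126 mod 360
= 126°


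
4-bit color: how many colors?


Colors = 2^bits = 2^4
= 16 colors


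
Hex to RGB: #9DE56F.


9D → 157 (R)
E5 → 229 (G)
6F → 111 (B)
= RGB(157, 229, 111)


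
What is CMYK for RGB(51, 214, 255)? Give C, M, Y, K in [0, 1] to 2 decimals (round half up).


R'=51/255≈0.2000, G'=214/255≈0.8392, B'=255/255≈1.0000
K = 1 - max(R',G',B') = 1 - 255/255 = 0/255 = 0 → 0.00
(1-R'-K)/(1-K) simplifies to (max-R)/max with max = 255:
C = (255-51)/255 = 204/255 = 0.8 → 0.80
M = (255-214)/255 = 41/255 = 0.16078… → 0.16
Y = (255-255)/255 = 0/255 = 0 → 0.00
= CMYK(0.80, 0.16, 0.00, 0.00)


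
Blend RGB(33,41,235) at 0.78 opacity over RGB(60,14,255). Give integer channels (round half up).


C = α×F + (1-α)×B, with 1-α = 0.22
R: 0.78×33 + 0.22×60 = 25.74 + 13.20 = 38.94 → 39
G: 0.78×41 + 0.22×14 = 31.98 + 3.08 = 35.06 → 35
B: 0.78×235 + 0.22×255 = 183.30 + 56.10 = 239.40 → 239
= RGB(39, 35, 239)


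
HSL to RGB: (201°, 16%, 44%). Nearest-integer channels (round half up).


H=201°, S=0.16, L=0.44
C = (1-|2L-1|)×S = (1-|-0.12|)×0.16 = 0.1408
H' = H/60 = 201/60 ≈ 3.3500; X = C×(1-|H' mod 2 - 1|) = 0.09152
m = L - C/2 = 0.44 - 0.0704 = 0.3696
Sector ⌊H'⌋ = 3 → (R',G',B') = (0.0, 0.09152, 0.1408)
RGB = ((R'+m)×255, (G'+m)×255, (B'+m)×255) = (94.248, 117.5856, 130.152)
Round half up → RGB(94, 118, 130)


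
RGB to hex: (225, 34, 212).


R = 225 → E1 (hex)
G = 34 → 22 (hex)
B = 212 → D4 (hex)
Hex = #E122D4


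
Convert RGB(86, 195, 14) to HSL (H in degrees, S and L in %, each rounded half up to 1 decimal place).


Normalize: R'=86/255≈0.3373, G'=195/255≈0.7647, B'=14/255≈0.0549
Max=195/255, Min=14/255, Δ=Max-Min=181/255
L = (Max+Min)/2 = (195+14)/510 = 209/510 = 0.40980… → L = 41.0%
L ≤ 0.5 → S = Δ/(Max+Min) = 181/(195+14) = 181/209 = 0.86602… → S = 86.6%
(the 1/255 factors cancel in S and H, so raw channel differences can be used)
Max is G' → H = 60 × ((B-R)/Δ + 2) = 60 × ((14-86)/181 + 2)
  -72/181 + 2 = -0.3977… + 2 = 1.6022…
  H = 60 × 1.6022… = 96.132…° → H = 96.1°
= HSL(96.1°, 86.6%, 41.0%)


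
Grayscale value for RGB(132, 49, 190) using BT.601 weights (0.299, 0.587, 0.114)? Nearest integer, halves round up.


Gray = 0.299×R + 0.587×G + 0.114×B
Gray = 0.299×132 + 0.587×49 + 0.114×190
Gray = 39.468 + 28.763 + 21.660
Gray = 89.891 → round half up → 90
Gray = 90


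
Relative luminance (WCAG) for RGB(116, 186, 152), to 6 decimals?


Linearize each channel (sRGB transfer function): c = v/255; c_lin = c/12.92 if c ≤ 0.04045, else ((c+0.055)/1.055)^2.4
  R: 116/255 ≈ 0.454902 > 0.04045 → ((0.454902+0.055)/1.055)^2.4 ≈ 0.174647
  G: 186/255 ≈ 0.729412 > 0.04045 → ((0.729412+0.055)/1.055)^2.4 ≈ 0.491021
  B: 152/255 ≈ 0.596078 > 0.04045 → ((0.596078+0.055)/1.055)^2.4 ≈ 0.313989
R_lin = 0.174647, G_lin = 0.491021, B_lin = 0.313989
L = 0.2126×R + 0.7152×G + 0.0722×B
L = 0.2126×0.174647 + 0.7152×0.491021 + 0.0722×0.313989
L ≈ 0.410978


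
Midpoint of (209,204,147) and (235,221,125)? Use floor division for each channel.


Midpoint: each channel = ⌊(C₁+C₂)/2⌋
R: ⌊(209+235)/2⌋ = 222
G: ⌊(204+221)/2⌋ = 212
B: ⌊(147+125)/2⌋ = 136
= RGB(222, 212, 136)


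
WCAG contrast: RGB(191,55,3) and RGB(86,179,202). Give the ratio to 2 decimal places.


Linearize each sRGB channel c=v/255: c/12.92 if c ≤ 0.04045 else ((c+0.055)/1.055)^2.4
L = 0.2126×R_lin + 0.7152×G_lin + 0.0722×B_lin
Color 1 (191,55,3):
  R=191: 191/255≈0.7490 > 0.04045 → ((0.7490+0.055)/1.055)^2.4 ≈ 0.52100
  G=55: 55/255≈0.2157 > 0.04045 → ((0.2157+0.055)/1.055)^2.4 ≈ 0.03820
  B=3: 3/255≈0.0118 ≤ 0.04045 → 0.0118/12.92 ≈ 0.00091
  L1 = 0.2126×0.52100 + 0.7152×0.03820 + 0.0722×0.00091 ≈ 0.13815
Color 2 (86,179,202):
  R=86: 86/255≈0.3373 > 0.04045 → ((0.3373+0.055)/1.055)^2.4 ≈ 0.09306
  G=179: 179/255≈0.7020 > 0.04045 → ((0.7020+0.055)/1.055)^2.4 ≈ 0.45079
  B=202: 202/255≈0.7922 > 0.04045 → ((0.7922+0.055)/1.055)^2.4 ≈ 0.59062
  L2 = 0.2126×0.09306 + 0.7152×0.45079 + 0.0722×0.59062 ≈ 0.38483
Lighter = 0.38483, Darker = 0.13815
Ratio = (L_lighter + 0.05) / (L_darker + 0.05)
Ratio = (0.38483 + 0.05) / (0.13815 + 0.05) = 0.43483 / 0.18815 ≈ 2.3110
Ratio ≈ 2.31:1


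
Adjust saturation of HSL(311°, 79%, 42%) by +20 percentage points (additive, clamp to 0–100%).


Original S = 79%
Adjustment = +20 percentage points
New S = 79 + (20) = 99
Clamp to [0, 100] → 99
= HSL(311°, 99%, 42%)


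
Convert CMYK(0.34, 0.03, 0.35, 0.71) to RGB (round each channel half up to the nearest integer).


R = 255 × (1-C) × (1-K) = 255 × 0.66 × 0.29 = 48.807 → 49
G = 255 × (1-M) × (1-K) = 255 × 0.97 × 0.29 = 71.7315 → 72
B = 255 × (1-Y) × (1-K) = 255 × 0.65 × 0.29 = 48.0675 → 48
= RGB(49, 72, 48)


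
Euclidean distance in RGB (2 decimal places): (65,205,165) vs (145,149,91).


d = √[(R₁-R₂)² + (G₁-G₂)² + (B₁-B₂)²]
d = √[(65-145)² + (205-149)² + (165-91)²]
d = √[6400 + 3136 + 5476]
d = √15012
d ≈ 122.52


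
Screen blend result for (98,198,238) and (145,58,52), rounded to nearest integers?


Screen: C = 255 - (255-A)×(255-B)/255, rounded to nearest integer
R: 255 - (255-98)×(255-145)/255 = 255 - 17270/255 ≈ 255 - 67.725 = 187.275 → 187
G: 255 - (255-198)×(255-58)/255 = 255 - 11229/255 ≈ 255 - 44.035 = 210.965 → 211
B: 255 - (255-238)×(255-52)/255 = 255 - 3451/255 ≈ 255 - 13.533 = 241.467 → 241
= RGB(187, 211, 241)


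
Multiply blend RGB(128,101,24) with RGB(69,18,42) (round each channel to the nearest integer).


Multiply: C = A×B/255, rounded to nearest integer
R: 128×69/255 = 8832/255 ≈ 34.635 → 35
G: 101×18/255 = 1818/255 ≈ 7.129 → 7
B: 24×42/255 = 1008/255 ≈ 3.953 → 4
= RGB(35, 7, 4)


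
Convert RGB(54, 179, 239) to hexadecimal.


R = 54 → 36 (hex)
G = 179 → B3 (hex)
B = 239 → EF (hex)
Hex = #36B3EF


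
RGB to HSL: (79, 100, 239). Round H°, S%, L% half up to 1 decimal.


Normalize: R'=79/255≈0.3098, G'=100/255≈0.3922, B'=239/255≈0.9373
Max=239/255, Min=79/255, Δ=Max-Min=160/255
L = (Max+Min)/2 = (239+79)/510 = 318/510 = 0.62352… → L = 62.4%
L > 0.5 → S = Δ/(2-Max-Min) = 160/(510-239-79) = 160/192 = 0.83333… → S = 83.3%
(the 1/255 factors cancel in S and H, so raw channel differences can be used)
Max is B' → H = 60 × ((R-G)/Δ + 4) = 60 × ((79-100)/160 + 4)
  -21/160 + 4 = -0.1312… + 4 = 3.8687…
  H = 60 × 3.8687… = 232.125° → H = 232.1°
= HSL(232.1°, 83.3%, 62.4%)


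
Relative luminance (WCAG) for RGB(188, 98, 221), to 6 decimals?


Linearize each channel (sRGB transfer function): c = v/255; c_lin = c/12.92 if c ≤ 0.04045, else ((c+0.055)/1.055)^2.4
  R: 188/255 ≈ 0.737255 > 0.04045 → ((0.737255+0.055)/1.055)^2.4 ≈ 0.502886
  G: 98/255 ≈ 0.384314 > 0.04045 → ((0.384314+0.055)/1.055)^2.4 ≈ 0.122139
  B: 221/255 ≈ 0.866667 > 0.04045 → ((0.866667+0.055)/1.055)^2.4 ≈ 0.723055
R_lin = 0.502886, G_lin = 0.122139, B_lin = 0.723055
L = 0.2126×R + 0.7152×G + 0.0722×B
L = 0.2126×0.502886 + 0.7152×0.122139 + 0.0722×0.723055
L ≈ 0.246472


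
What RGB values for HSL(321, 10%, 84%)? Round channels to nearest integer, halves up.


H=321°, S=0.10, L=0.84
C = (1-|2L-1|)×S = (1-|0.68|)×0.10 = 0.032
H' = H/60 = 321/60 ≈ 5.3500; X = C×(1-|H' mod 2 - 1|) = 0.0208
m = L - C/2 = 0.84 - 0.016 = 0.824
Sector ⌊H'⌋ = 5 → (R',G',B') = (0.032, 0.0, 0.0208)
RGB = ((R'+m)×255, (G'+m)×255, (B'+m)×255) = (218.28, 210.12, 215.424)
Round half up → RGB(218, 210, 215)


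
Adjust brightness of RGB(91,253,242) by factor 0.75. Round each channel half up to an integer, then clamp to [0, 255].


Multiply each channel by 0.75, round half up, clamp to [0, 255]
R: 91×0.75 = 68.25 → round → 68
G: 253×0.75 = 189.75 → round → 190
B: 242×0.75 = 181.5 → round → 182
= RGB(68, 190, 182)


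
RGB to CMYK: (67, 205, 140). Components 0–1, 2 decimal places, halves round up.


R'=67/255≈0.2627, G'=205/255≈0.8039, B'=140/255≈0.5490
K = 1 - max(R',G',B') = 1 - 205/255 = 50/255 = 0.19607… → 0.20
(1-R'-K)/(1-K) simplifies to (max-R)/max with max = 205:
C = (205-67)/205 = 138/205 = 0.67317… → 0.67
M = (205-205)/205 = 0/205 = 0 → 0.00
Y = (205-140)/205 = 65/205 = 0.31707… → 0.32
= CMYK(0.67, 0.00, 0.32, 0.20)


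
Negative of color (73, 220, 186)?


Invert: (255-R, 255-G, 255-B)
R: 255-73 = 182
G: 255-220 = 35
B: 255-186 = 69
= RGB(182, 35, 69)


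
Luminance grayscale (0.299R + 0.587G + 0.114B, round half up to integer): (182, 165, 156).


Gray = 0.299×R + 0.587×G + 0.114×B
Gray = 0.299×182 + 0.587×165 + 0.114×156
Gray = 54.418 + 96.855 + 17.784
Gray = 169.057 → round half up → 169
Gray = 169


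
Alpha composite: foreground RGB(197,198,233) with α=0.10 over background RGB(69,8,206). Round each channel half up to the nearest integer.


C = α×F + (1-α)×B, with 1-α = 0.90
R: 0.10×197 + 0.90×69 = 19.70 + 62.10 = 81.80 → 82
G: 0.10×198 + 0.90×8 = 19.80 + 7.20 = 27.00 → 27
B: 0.10×233 + 0.90×206 = 23.30 + 185.40 = 208.70 → 209
= RGB(82, 27, 209)


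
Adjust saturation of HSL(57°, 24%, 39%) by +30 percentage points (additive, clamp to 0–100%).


Original S = 24%
Adjustment = +30 percentage points
New S = 24 + (30) = 54
Clamp to [0, 100] → 54
= HSL(57°, 54%, 39%)


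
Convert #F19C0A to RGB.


F1 → 241 (R)
9C → 156 (G)
0A → 10 (B)
= RGB(241, 156, 10)


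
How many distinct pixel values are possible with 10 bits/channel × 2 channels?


Total bits = 10 bits/channel × 2 channels = 20 bits
Distinct pixel values = 2^20
= 1,048,576 pixel values


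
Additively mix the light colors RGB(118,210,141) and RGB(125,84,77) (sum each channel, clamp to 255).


Additive: each channel = min(255, C₁+C₂)
R: 118+125 = 243 → 243
G: 210+84 = 294 → 255
B: 141+77 = 218 → 218
= RGB(243, 255, 218)


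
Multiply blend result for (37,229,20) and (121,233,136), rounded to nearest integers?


Multiply: C = A×B/255, rounded to nearest integer
R: 37×121/255 = 4477/255 ≈ 17.557 → 18
G: 229×233/255 = 53357/255 ≈ 209.243 → 209
B: 20×136/255 = 2720/255 ≈ 10.667 → 11
= RGB(18, 209, 11)


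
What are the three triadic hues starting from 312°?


Triadic: equally spaced at 120° intervals
H1 = 312°
H2 = (312 + 120) mod 360 = 72°
H3 = (312 + 240) mod 360 = 192°
Triadic = 312°, 72°, 192°


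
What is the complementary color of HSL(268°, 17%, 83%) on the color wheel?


Complement = opposite side of color wheel = hue + 180°
H' = (268 + 180) mod 360 = 88°
S and L unchanged.
= HSL(88°, 17%, 83%)


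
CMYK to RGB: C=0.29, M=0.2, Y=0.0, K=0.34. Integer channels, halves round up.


R = 255 × (1-C) × (1-K) = 255 × 0.71 × 0.66 = 119.493 → 119
G = 255 × (1-M) × (1-K) = 255 × 0.80 × 0.66 = 134.64 → 135
B = 255 × (1-Y) × (1-K) = 255 × 1.00 × 0.66 = 168.3 → 168
= RGB(119, 135, 168)


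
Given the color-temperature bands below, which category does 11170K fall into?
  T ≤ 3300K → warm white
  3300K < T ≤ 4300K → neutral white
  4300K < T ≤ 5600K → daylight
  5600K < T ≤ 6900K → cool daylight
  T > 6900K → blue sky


Temperature: 11170K
11170K > 6900K → blue sky
Classification: blue sky


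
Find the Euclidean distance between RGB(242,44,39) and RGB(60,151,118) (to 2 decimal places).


d = √[(R₁-R₂)² + (G₁-G₂)² + (B₁-B₂)²]
d = √[(242-60)² + (44-151)² + (39-118)²]
d = √[33124 + 11449 + 6241]
d = √50814
d ≈ 225.42


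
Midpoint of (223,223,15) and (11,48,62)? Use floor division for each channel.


Midpoint: each channel = ⌊(C₁+C₂)/2⌋
R: ⌊(223+11)/2⌋ = 117
G: ⌊(223+48)/2⌋ = 135
B: ⌊(15+62)/2⌋ = 38
= RGB(117, 135, 38)


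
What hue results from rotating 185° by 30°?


New hue = (H + rotation) mod 360
New hue = (185 + 30) mod 360
= 215 mod 360
= 215°


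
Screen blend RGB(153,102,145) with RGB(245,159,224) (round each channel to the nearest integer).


Screen: C = 255 - (255-A)×(255-B)/255, rounded to nearest integer
R: 255 - (255-153)×(255-245)/255 = 255 - 1020/255 ≈ 255 - 4.000 = 251.000 → 251
G: 255 - (255-102)×(255-159)/255 = 255 - 14688/255 ≈ 255 - 57.600 = 197.400 → 197
B: 255 - (255-145)×(255-224)/255 = 255 - 3410/255 ≈ 255 - 13.373 = 241.627 → 242
= RGB(251, 197, 242)


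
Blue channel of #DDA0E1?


Color: #DDA0E1
R = DD = 221
G = A0 = 160
B = E1 = 225
Blue = 225


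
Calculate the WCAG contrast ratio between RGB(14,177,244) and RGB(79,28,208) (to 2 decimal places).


Linearize each sRGB channel c=v/255: c/12.92 if c ≤ 0.04045 else ((c+0.055)/1.055)^2.4
L = 0.2126×R_lin + 0.7152×G_lin + 0.0722×B_lin
Color 1 (14,177,244):
  R=14: 14/255≈0.0549 > 0.04045 → ((0.0549+0.055)/1.055)^2.4 ≈ 0.00439
  G=177: 177/255≈0.6941 > 0.04045 → ((0.6941+0.055)/1.055)^2.4 ≈ 0.43966
  B=244: 244/255≈0.9569 > 0.04045 → ((0.9569+0.055)/1.055)^2.4 ≈ 0.90466
  L1 = 0.2126×0.00439 + 0.7152×0.43966 + 0.0722×0.90466 ≈ 0.38069
Color 2 (79,28,208):
  R=79: 79/255≈0.3098 > 0.04045 → ((0.3098+0.055)/1.055)^2.4 ≈ 0.07819
  G=28: 28/255≈0.1098 > 0.04045 → ((0.1098+0.055)/1.055)^2.4 ≈ 0.01161
  B=208: 208/255≈0.8157 > 0.04045 → ((0.8157+0.055)/1.055)^2.4 ≈ 0.63076
  L2 = 0.2126×0.07819 + 0.7152×0.01161 + 0.0722×0.63076 ≈ 0.07047
Lighter = 0.38069, Darker = 0.07047
Ratio = (L_lighter + 0.05) / (L_darker + 0.05)
Ratio = (0.38069 + 0.05) / (0.07047 + 0.05) = 0.43069 / 0.12047 ≈ 3.5752
Ratio ≈ 3.58:1


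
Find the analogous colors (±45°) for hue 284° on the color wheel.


Base hue: 284°
Left analog: (284 - 45) mod 360 = 239°
Right analog: (284 + 45) mod 360 = 329°
Analogous hues = 239° and 329°


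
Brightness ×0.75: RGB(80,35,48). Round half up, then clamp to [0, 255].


Multiply each channel by 0.75, round half up, clamp to [0, 255]
R: 80×0.75 = 60
G: 35×0.75 = 26.25 → round → 26
B: 48×0.75 = 36
= RGB(60, 26, 36)


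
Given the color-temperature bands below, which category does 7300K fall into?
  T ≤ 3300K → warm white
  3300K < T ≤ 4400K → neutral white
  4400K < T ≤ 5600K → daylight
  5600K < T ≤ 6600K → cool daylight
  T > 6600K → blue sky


Temperature: 7300K
7300K > 6600K → blue sky
Classification: blue sky


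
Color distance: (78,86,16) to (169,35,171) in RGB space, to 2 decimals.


d = √[(R₁-R₂)² + (G₁-G₂)² + (B₁-B₂)²]
d = √[(78-169)² + (86-35)² + (16-171)²]
d = √[8281 + 2601 + 24025]
d = √34907
d ≈ 186.83


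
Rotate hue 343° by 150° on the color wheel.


New hue = (H + rotation) mod 360
New hue = (343 + 150) mod 360
= 493 mod 360
= 133°


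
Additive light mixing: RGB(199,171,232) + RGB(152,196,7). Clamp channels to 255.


Additive: each channel = min(255, C₁+C₂)
R: 199+152 = 351 → 255
G: 171+196 = 367 → 255
B: 232+7 = 239 → 239
= RGB(255, 255, 239)


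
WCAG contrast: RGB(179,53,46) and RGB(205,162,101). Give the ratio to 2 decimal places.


Linearize each sRGB channel c=v/255: c/12.92 if c ≤ 0.04045 else ((c+0.055)/1.055)^2.4
L = 0.2126×R_lin + 0.7152×G_lin + 0.0722×B_lin
Color 1 (179,53,46):
  R=179: 179/255≈0.7020 > 0.04045 → ((0.7020+0.055)/1.055)^2.4 ≈ 0.45079
  G=53: 53/255≈0.2078 > 0.04045 → ((0.2078+0.055)/1.055)^2.4 ≈ 0.03560
  B=46: 46/255≈0.1804 > 0.04045 → ((0.1804+0.055)/1.055)^2.4 ≈ 0.02732
  L1 = 0.2126×0.45079 + 0.7152×0.03560 + 0.0722×0.02732 ≈ 0.12327
Color 2 (205,162,101):
  R=205: 205/255≈0.8039 > 0.04045 → ((0.8039+0.055)/1.055)^2.4 ≈ 0.61050
  G=162: 162/255≈0.6353 > 0.04045 → ((0.6353+0.055)/1.055)^2.4 ≈ 0.36131
  B=101: 101/255≈0.3961 > 0.04045 → ((0.3961+0.055)/1.055)^2.4 ≈ 0.13014
  L2 = 0.2126×0.61050 + 0.7152×0.36131 + 0.0722×0.13014 ≈ 0.39759
Lighter = 0.39759, Darker = 0.12327
Ratio = (L_lighter + 0.05) / (L_darker + 0.05)
Ratio = (0.39759 + 0.05) / (0.12327 + 0.05) = 0.44759 / 0.17327 ≈ 2.5832
Ratio ≈ 2.58:1


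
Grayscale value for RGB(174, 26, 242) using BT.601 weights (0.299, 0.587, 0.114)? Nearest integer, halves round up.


Gray = 0.299×R + 0.587×G + 0.114×B
Gray = 0.299×174 + 0.587×26 + 0.114×242
Gray = 52.026 + 15.262 + 27.588
Gray = 94.876 → round half up → 95
Gray = 95


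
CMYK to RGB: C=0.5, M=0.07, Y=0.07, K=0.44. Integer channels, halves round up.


R = 255 × (1-C) × (1-K) = 255 × 0.50 × 0.56 = 71.4 → 71
G = 255 × (1-M) × (1-K) = 255 × 0.93 × 0.56 = 132.804 → 133
B = 255 × (1-Y) × (1-K) = 255 × 0.93 × 0.56 = 132.804 → 133
= RGB(71, 133, 133)


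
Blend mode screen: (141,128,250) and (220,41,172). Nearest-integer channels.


Screen: C = 255 - (255-A)×(255-B)/255, rounded to nearest integer
R: 255 - (255-141)×(255-220)/255 = 255 - 3990/255 ≈ 255 - 15.647 = 239.353 → 239
G: 255 - (255-128)×(255-41)/255 = 255 - 27178/255 ≈ 255 - 106.580 = 148.420 → 148
B: 255 - (255-250)×(255-172)/255 = 255 - 415/255 ≈ 255 - 1.627 = 253.373 → 253
= RGB(239, 148, 253)


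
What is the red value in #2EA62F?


Color: #2EA62F
R = 2E = 46
G = A6 = 166
B = 2F = 47
Red = 46


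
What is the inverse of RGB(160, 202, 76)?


Invert: (255-R, 255-G, 255-B)
R: 255-160 = 95
G: 255-202 = 53
B: 255-76 = 179
= RGB(95, 53, 179)


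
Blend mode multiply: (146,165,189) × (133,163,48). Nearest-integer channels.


Multiply: C = A×B/255, rounded to nearest integer
R: 146×133/255 = 19418/255 ≈ 76.149 → 76
G: 165×163/255 = 26895/255 ≈ 105.471 → 105
B: 189×48/255 = 9072/255 ≈ 35.576 → 36
= RGB(76, 105, 36)


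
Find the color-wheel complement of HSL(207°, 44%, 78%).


Complement = opposite side of color wheel = hue + 180°
H' = (207 + 180) mod 360 = 27°
S and L unchanged.
= HSL(27°, 44%, 78%)


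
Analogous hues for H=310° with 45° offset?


Base hue: 310°
Left analog: (310 - 45) mod 360 = 265°
Right analog: (310 + 45) mod 360 = 355°
Analogous hues = 265° and 355°


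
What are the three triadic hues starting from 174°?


Triadic: equally spaced at 120° intervals
H1 = 174°
H2 = (174 + 120) mod 360 = 294°
H3 = (174 + 240) mod 360 = 54°
Triadic = 174°, 294°, 54°


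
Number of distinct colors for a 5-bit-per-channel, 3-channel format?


Total bits = 5 bits/channel × 3 channels = 15 bits
Distinct colors = 2^15
= 32,768 colors


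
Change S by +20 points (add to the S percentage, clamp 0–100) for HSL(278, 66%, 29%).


Original S = 66%
Adjustment = +20 percentage points
New S = 66 + (20) = 86
Clamp to [0, 100] → 86
= HSL(278°, 86%, 29%)


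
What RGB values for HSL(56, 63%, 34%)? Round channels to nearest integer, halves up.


H=56°, S=0.63, L=0.34
C = (1-|2L-1|)×S = (1-|-0.32|)×0.63 = 0.4284
H' = H/60 = 56/60 ≈ 0.9333; X = C×(1-|H' mod 2 - 1|) = 0.39984
m = L - C/2 = 0.34 - 0.2142 = 0.1258
Sector ⌊H'⌋ = 0 → (R',G',B') = (0.4284, 0.39984, 0.0)
RGB = ((R'+m)×255, (G'+m)×255, (B'+m)×255) = (141.321, 134.0382, 32.079)
Round half up → RGB(141, 134, 32)


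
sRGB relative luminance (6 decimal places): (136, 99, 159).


Linearize each channel (sRGB transfer function): c = v/255; c_lin = c/12.92 if c ≤ 0.04045, else ((c+0.055)/1.055)^2.4
  R: 136/255 ≈ 0.533333 > 0.04045 → ((0.533333+0.055)/1.055)^2.4 ≈ 0.246201
  G: 99/255 ≈ 0.388235 > 0.04045 → ((0.388235+0.055)/1.055)^2.4 ≈ 0.124772
  B: 159/255 ≈ 0.623529 > 0.04045 → ((0.623529+0.055)/1.055)^2.4 ≈ 0.346704
R_lin = 0.246201, G_lin = 0.124772, B_lin = 0.346704
L = 0.2126×R + 0.7152×G + 0.0722×B
L = 0.2126×0.246201 + 0.7152×0.124772 + 0.0722×0.346704
L ≈ 0.166611


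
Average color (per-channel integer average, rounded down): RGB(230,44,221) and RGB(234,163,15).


Midpoint: each channel = ⌊(C₁+C₂)/2⌋
R: ⌊(230+234)/2⌋ = 232
G: ⌊(44+163)/2⌋ = 103
B: ⌊(221+15)/2⌋ = 118
= RGB(232, 103, 118)


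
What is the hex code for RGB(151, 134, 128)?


R = 151 → 97 (hex)
G = 134 → 86 (hex)
B = 128 → 80 (hex)
Hex = #978680


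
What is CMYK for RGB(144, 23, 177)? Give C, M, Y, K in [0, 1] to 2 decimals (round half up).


R'=144/255≈0.5647, G'=23/255≈0.0902, B'=177/255≈0.6941
K = 1 - max(R',G',B') = 1 - 177/255 = 78/255 = 0.30588… → 0.31
(1-R'-K)/(1-K) simplifies to (max-R)/max with max = 177:
C = (177-144)/177 = 33/177 = 0.18644… → 0.19
M = (177-23)/177 = 154/177 = 0.87005… → 0.87
Y = (177-177)/177 = 0/177 = 0 → 0.00
= CMYK(0.19, 0.87, 0.00, 0.31)


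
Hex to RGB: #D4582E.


D4 → 212 (R)
58 → 88 (G)
2E → 46 (B)
= RGB(212, 88, 46)


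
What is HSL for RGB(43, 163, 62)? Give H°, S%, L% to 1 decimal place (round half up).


Normalize: R'=43/255≈0.1686, G'=163/255≈0.6392, B'=62/255≈0.2431
Max=163/255, Min=43/255, Δ=Max-Min=120/255
L = (Max+Min)/2 = (163+43)/510 = 206/510 = 0.40392… → L = 40.4%
L ≤ 0.5 → S = Δ/(Max+Min) = 120/(163+43) = 120/206 = 0.58252… → S = 58.3%
(the 1/255 factors cancel in S and H, so raw channel differences can be used)
Max is G' → H = 60 × ((B-R)/Δ + 2) = 60 × ((62-43)/120 + 2)
  19/120 + 2 = 0.1583… + 2 = 2.1583…
  H = 60 × 2.1583… = 129.5° → H = 129.5°
= HSL(129.5°, 58.3%, 40.4%)
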